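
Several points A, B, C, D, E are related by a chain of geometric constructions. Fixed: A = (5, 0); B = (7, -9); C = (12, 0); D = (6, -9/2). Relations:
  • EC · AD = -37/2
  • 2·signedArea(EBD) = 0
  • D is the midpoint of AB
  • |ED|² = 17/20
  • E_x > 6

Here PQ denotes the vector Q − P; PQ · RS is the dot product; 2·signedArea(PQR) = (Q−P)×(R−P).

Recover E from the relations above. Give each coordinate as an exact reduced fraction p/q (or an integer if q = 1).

1. E_x = 31/5  [2·signedArea(EBD) = 0 ∩ EC · AD = -37/2]
2. E_y = -27/5  [2·signedArea(EBD) = 0 ∩ EC · AD = -37/2]
   → E = (31/5, -27/5)

E = (31/5, -27/5)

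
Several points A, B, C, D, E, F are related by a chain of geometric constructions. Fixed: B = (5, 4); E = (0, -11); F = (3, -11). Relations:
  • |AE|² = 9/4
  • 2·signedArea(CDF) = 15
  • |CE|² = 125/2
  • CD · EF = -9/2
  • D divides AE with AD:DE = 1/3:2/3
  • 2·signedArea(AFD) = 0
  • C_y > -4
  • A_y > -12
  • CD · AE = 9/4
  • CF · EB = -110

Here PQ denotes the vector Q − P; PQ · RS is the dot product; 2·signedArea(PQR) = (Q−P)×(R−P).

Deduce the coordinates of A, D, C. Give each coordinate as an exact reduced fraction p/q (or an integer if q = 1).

1. C_x = 5/2  [line -5·x + -15·y + -40 = 0 ∩ |CE|² = 125/2]
2. C_y = -7/2  [line -5·x + -15·y + -40 = 0 ∩ |CE|² = 125/2]
   → C = (5/2, -7/2)
3. D_x = 1  [CD · EF = -9/2 ∩ 2·signedArea(CDF) = 15]
4. D_y = -11  [CD · EF = -9/2 ∩ 2·signedArea(CDF) = 15]
   → D = (1, -11)
5. A_x = 3/2  [2·signedArea(AFD) = 0 ∩ D divides AE with AD:DE = 1/3:2/3]
6. A_y = -11  [2·signedArea(AFD) = 0 ∩ D divides AE with AD:DE = 1/3:2/3]
   → A = (3/2, -11)

A = (3/2, -11)
C = (5/2, -7/2)
D = (1, -11)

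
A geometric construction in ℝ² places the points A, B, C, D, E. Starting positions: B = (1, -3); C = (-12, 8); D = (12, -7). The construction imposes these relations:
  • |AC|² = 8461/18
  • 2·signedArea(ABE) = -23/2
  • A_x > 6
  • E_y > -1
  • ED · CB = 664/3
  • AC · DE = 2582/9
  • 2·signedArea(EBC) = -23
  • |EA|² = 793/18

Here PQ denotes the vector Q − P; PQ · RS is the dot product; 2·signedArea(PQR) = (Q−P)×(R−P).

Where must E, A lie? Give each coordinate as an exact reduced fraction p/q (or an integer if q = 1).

A = (37/6, -23/6)
E = (1/3, -2/3)

1. E_x = 1/3  [2·signedArea(EBC) = -23 ∩ ED · CB = 664/3]
2. E_y = -2/3  [2·signedArea(EBC) = -23 ∩ ED · CB = 664/3]
   → E = (1/3, -2/3)
3. A_x = 37/6  [2·signedArea(ABE) = -23/2 ∩ AC · DE = 2582/9]
4. A_y = -23/6  [2·signedArea(ABE) = -23/2 ∩ AC · DE = 2582/9]
   → A = (37/6, -23/6)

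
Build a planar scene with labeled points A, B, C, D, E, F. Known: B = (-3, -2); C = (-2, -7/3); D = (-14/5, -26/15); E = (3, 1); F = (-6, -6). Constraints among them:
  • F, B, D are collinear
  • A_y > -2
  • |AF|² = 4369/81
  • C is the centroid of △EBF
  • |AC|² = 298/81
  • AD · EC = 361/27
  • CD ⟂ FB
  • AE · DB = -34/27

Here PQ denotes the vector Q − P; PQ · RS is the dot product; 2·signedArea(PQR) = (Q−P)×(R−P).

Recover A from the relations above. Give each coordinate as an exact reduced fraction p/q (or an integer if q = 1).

A = (-3/5, -46/45)

1. A_x = -3/5  [AD · EC = 361/27 ∩ AE · DB = -34/27]
2. A_y = -46/45  [AD · EC = 361/27 ∩ AE · DB = -34/27]
   → A = (-3/5, -46/45)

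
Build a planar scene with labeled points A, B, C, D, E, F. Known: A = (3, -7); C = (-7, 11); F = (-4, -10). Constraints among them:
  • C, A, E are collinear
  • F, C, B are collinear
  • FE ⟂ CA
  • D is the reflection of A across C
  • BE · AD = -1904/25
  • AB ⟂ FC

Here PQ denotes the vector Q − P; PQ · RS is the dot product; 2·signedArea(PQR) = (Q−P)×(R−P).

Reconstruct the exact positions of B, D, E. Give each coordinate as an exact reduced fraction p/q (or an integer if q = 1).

1. B_x = -107/25  [F, C, B are collinear ∩ AB ⟂ FC]
2. B_y = -201/25  [F, C, B are collinear ∩ AB ⟂ FC]
   → B = (-107/25, -201/25)
3. D_x = -17  [D is the reflection of A across C]
4. D_y = 29  [D is the reflection of A across C]
   → D = (-17, 29)
5. E_x = 139/53  [C, A, E are collinear ∩ FE ⟂ CA]
6. E_y = -335/53  [C, A, E are collinear ∩ FE ⟂ CA]
   → E = (139/53, -335/53)

B = (-107/25, -201/25)
D = (-17, 29)
E = (139/53, -335/53)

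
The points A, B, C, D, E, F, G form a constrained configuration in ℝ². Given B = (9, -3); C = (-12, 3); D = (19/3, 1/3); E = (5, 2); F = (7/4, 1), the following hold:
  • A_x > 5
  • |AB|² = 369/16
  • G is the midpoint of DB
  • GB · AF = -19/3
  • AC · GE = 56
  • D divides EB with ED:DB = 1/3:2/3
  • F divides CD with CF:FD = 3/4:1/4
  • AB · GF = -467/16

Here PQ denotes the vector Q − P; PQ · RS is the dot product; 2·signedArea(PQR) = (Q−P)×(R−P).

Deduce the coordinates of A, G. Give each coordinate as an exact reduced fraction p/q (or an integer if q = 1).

1. G_x = 23/3  [G is the midpoint of DB]
2. G_y = -4/3  [G is the midpoint of DB]
   → G = (23/3, -4/3)
3. A_x = 21/4  [AC · GE = 56 ∩ AB · GF = -467/16]
4. A_y = 0  [AC · GE = 56 ∩ AB · GF = -467/16]
   → A = (21/4, 0)

A = (21/4, 0)
G = (23/3, -4/3)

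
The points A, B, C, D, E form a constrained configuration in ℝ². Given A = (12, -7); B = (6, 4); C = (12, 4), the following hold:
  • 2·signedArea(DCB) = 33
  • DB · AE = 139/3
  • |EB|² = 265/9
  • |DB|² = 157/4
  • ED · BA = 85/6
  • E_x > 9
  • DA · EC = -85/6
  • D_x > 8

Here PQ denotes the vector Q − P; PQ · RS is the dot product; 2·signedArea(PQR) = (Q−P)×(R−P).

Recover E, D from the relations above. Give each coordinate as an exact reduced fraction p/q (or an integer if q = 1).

1. D_y = -3/2  [2·signedArea(DCB) = 33]
2. D_x = 9  [|DB|² = 157/4]
   → D = (9, -3/2)
3. E_x = 10  [line -6·x + 11·y + 169/3 = 0 ∩ |EB|² = 265/9]
4. E_y = 1/3  [line -6·x + 11·y + 169/3 = 0 ∩ |EB|² = 265/9]
   → E = (10, 1/3)

D = (9, -3/2)
E = (10, 1/3)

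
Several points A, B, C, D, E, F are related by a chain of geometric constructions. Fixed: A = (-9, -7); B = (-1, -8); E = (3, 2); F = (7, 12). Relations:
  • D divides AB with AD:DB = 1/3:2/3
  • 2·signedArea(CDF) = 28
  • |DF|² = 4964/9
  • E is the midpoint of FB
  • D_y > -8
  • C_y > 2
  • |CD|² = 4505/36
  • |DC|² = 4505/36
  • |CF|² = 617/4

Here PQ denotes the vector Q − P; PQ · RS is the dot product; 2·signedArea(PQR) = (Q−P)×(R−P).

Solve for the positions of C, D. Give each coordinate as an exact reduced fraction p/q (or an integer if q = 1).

1. D_x = -19/3  [D divides AB with AD:DB = 1/3:2/3]
2. D_y = -22/3  [D divides AB with AD:DB = 1/3:2/3]
   → D = (-19/3, -22/3)
3. C_x = -1  [line -58/3·x + 40/3·y + -158/3 = 0 ∩ |CD|² = 4505/36]
4. C_y = 5/2  [line -58/3·x + 40/3·y + -158/3 = 0 ∩ |CD|² = 4505/36]
   → C = (-1, 5/2)

C = (-1, 5/2)
D = (-19/3, -22/3)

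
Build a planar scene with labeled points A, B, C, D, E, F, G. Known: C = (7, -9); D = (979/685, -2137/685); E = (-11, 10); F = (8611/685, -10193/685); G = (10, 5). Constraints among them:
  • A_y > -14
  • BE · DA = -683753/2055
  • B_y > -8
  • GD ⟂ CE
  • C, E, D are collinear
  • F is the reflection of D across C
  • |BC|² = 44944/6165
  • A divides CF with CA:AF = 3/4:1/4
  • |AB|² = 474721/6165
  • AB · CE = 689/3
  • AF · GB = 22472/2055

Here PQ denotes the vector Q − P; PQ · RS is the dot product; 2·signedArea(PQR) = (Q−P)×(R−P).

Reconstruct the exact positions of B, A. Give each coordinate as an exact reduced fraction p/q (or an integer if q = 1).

1. A_x = 7657/685  [A divides CF with CA:AF = 3/4:1/4]
2. A_y = -9186/685  [A divides CF with CA:AF = 3/4:1/4]
   → A = (7657/685, -9186/685)
3. B_x = 3523/685  [line -6678/685·x + 7049/685·y + 251909/2055 = 0 ∩ |BC|² = 44944/6165]
4. B_y = -14467/2055  [line -6678/685·x + 7049/685·y + 251909/2055 = 0 ∩ |BC|² = 44944/6165]
   → B = (3523/685, -14467/2055)

A = (7657/685, -9186/685)
B = (3523/685, -14467/2055)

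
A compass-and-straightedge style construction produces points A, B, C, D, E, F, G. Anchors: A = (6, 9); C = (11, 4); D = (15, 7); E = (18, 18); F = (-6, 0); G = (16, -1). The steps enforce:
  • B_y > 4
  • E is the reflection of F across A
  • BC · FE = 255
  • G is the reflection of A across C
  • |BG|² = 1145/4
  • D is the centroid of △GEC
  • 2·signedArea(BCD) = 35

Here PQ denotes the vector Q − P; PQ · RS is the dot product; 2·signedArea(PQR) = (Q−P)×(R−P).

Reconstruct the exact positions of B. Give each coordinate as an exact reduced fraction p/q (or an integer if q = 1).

B = (0, 9/2)

1. B_x = 0  [2·signedArea(BCD) = 35 ∩ BC · FE = 255]
2. B_y = 9/2  [2·signedArea(BCD) = 35 ∩ BC · FE = 255]
   → B = (0, 9/2)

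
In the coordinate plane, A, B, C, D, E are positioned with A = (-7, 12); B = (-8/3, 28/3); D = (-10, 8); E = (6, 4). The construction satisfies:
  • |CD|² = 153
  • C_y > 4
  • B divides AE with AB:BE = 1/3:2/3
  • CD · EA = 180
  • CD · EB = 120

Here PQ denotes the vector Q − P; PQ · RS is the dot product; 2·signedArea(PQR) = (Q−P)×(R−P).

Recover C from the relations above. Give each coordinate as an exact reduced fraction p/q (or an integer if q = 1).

C = (2, 5)

1. C_x = 2  [line 26/3·x + -16/3·y + 28/3 = 0 ∩ |CD|² = 153]
2. C_y = 5  [line 26/3·x + -16/3·y + 28/3 = 0 ∩ |CD|² = 153]
   → C = (2, 5)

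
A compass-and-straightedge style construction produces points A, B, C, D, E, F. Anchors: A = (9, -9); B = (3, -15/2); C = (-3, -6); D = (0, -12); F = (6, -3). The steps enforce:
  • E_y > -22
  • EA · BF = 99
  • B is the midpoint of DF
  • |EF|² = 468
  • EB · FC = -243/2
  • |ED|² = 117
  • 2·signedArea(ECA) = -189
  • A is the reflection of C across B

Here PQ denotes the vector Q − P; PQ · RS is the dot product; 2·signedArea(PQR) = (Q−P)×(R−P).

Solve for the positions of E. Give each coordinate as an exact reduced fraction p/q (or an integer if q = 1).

E = (-6, -21)

1. E_x = -6  [EB · FC = -243/2 ∩ 2·signedArea(ECA) = -189]
2. E_y = -21  [EB · FC = -243/2 ∩ 2·signedArea(ECA) = -189]
   → E = (-6, -21)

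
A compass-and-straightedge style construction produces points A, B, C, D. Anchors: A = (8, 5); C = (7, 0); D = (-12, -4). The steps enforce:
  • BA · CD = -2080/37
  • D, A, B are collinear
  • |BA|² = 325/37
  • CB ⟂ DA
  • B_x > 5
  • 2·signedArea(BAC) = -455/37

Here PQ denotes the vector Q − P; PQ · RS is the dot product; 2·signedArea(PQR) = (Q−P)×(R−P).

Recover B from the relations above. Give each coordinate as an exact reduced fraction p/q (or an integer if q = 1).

B = (196/37, 140/37)

1. B_x = 196/37  [D, A, B are collinear ∩ CB ⟂ DA]
2. B_y = 140/37  [D, A, B are collinear ∩ CB ⟂ DA]
   → B = (196/37, 140/37)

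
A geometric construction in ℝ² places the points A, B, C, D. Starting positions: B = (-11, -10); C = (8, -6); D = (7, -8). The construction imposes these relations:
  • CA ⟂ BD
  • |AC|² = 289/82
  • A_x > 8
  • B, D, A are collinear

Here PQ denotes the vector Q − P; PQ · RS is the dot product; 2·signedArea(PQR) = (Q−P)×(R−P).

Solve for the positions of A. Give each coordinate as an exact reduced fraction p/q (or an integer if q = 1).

1. A_x = 673/82  [B, D, A are collinear ∩ CA ⟂ BD]
2. A_y = -645/82  [B, D, A are collinear ∩ CA ⟂ BD]
   → A = (673/82, -645/82)

A = (673/82, -645/82)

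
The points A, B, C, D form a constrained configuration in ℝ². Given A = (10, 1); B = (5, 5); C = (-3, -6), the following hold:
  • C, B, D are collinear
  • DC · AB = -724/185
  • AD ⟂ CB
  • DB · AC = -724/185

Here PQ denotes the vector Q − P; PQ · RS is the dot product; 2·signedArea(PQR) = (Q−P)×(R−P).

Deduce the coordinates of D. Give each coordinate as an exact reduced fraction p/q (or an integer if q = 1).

1. D_x = 893/185  [C, B, D are collinear ∩ AD ⟂ CB]
2. D_y = 881/185  [C, B, D are collinear ∩ AD ⟂ CB]
   → D = (893/185, 881/185)

D = (893/185, 881/185)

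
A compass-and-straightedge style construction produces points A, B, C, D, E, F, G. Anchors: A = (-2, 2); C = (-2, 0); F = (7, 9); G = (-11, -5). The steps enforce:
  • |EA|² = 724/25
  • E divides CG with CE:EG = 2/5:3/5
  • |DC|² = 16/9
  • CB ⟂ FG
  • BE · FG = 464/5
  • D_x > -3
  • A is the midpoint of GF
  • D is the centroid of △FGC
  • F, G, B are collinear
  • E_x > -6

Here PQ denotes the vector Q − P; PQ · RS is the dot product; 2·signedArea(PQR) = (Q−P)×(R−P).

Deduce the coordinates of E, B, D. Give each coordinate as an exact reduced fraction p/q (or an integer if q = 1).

B = (-193/65, 81/65)
D = (-2, 4/3)
E = (-28/5, -2)

1. E_x = -28/5  [E divides CG with CE:EG = 2/5:3/5]
2. E_y = -2  [E divides CG with CE:EG = 2/5:3/5]
   → E = (-28/5, -2)
3. B_x = -193/65  [F, G, B are collinear ∩ CB ⟂ FG]
4. B_y = 81/65  [F, G, B are collinear ∩ CB ⟂ FG]
   → B = (-193/65, 81/65)
5. D_x = -2  [D is the centroid of △FGC]
6. D_y = 4/3  [D is the centroid of △FGC]
   → D = (-2, 4/3)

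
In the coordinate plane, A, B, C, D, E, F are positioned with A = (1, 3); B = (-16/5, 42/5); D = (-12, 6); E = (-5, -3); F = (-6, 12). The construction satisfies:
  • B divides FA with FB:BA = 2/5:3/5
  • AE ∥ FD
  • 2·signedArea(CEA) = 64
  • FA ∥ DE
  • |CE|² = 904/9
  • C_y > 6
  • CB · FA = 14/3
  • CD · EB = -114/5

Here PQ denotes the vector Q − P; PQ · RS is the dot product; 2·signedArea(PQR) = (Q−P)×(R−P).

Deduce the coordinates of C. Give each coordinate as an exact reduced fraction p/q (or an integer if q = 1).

C = (-17/3, 7)

1. C_x = -17/3  [CB · FA = 14/3 ∩ 2·signedArea(CEA) = 64]
2. C_y = 7  [CB · FA = 14/3 ∩ 2·signedArea(CEA) = 64]
   → C = (-17/3, 7)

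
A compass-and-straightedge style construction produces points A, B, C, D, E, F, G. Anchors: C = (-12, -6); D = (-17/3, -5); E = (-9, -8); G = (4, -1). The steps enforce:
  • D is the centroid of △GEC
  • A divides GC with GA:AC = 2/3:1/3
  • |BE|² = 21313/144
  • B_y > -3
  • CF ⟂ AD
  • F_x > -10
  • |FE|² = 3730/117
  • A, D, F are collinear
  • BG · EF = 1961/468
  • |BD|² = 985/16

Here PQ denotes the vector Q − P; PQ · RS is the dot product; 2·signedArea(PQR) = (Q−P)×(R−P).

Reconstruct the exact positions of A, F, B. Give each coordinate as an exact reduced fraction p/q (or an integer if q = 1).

1. A_x = -20/3  [A divides GC with GA:AC = 2/3:1/3]
2. A_y = -13/3  [A divides GC with GA:AC = 2/3:1/3]
   → A = (-20/3, -13/3)
3. F_x = -374/39  [A, D, F are collinear ∩ CF ⟂ AD]
4. F_y = -31/13  [A, D, F are collinear ∩ CF ⟂ AD]
   → F = (-374/39, -31/13)
5. B_x = 19/12  [line 23/39·x + -73/13·y + -5693/468 = 0 ∩ |BE|² = 21313/144]
6. B_y = -2  [line 23/39·x + -73/13·y + -5693/468 = 0 ∩ |BE|² = 21313/144]
   → B = (19/12, -2)

A = (-20/3, -13/3)
B = (19/12, -2)
F = (-374/39, -31/13)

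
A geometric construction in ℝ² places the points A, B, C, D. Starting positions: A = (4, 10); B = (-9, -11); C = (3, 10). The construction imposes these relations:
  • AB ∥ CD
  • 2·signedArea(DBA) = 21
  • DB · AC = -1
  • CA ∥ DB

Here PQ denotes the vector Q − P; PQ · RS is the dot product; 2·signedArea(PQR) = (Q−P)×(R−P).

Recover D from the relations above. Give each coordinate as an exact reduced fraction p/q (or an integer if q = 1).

D = (-10, -11)

1. D_x = -10  [CA ∥ DB ∩ AB ∥ CD]
2. D_y = -11  [CA ∥ DB ∩ AB ∥ CD]
   → D = (-10, -11)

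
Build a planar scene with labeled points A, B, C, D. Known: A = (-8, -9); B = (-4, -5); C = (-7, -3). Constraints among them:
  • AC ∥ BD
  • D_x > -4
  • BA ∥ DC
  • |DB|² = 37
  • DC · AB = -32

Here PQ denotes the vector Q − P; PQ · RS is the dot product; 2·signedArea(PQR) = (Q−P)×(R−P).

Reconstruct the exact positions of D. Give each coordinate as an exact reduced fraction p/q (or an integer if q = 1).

1. D_x = -3  [BA ∥ DC ∩ AC ∥ BD]
2. D_y = 1  [BA ∥ DC ∩ AC ∥ BD]
   → D = (-3, 1)

D = (-3, 1)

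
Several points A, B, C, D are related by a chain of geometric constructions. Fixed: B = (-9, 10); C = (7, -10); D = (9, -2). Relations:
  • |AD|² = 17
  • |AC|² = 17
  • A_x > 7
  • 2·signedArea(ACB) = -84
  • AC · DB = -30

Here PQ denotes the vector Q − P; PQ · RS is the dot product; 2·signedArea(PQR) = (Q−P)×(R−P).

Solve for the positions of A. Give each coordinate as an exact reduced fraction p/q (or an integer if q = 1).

1. A_x = 8  [2·signedArea(ACB) = -84 ∩ AC · DB = -30]
2. A_y = -6  [2·signedArea(ACB) = -84 ∩ AC · DB = -30]
   → A = (8, -6)

A = (8, -6)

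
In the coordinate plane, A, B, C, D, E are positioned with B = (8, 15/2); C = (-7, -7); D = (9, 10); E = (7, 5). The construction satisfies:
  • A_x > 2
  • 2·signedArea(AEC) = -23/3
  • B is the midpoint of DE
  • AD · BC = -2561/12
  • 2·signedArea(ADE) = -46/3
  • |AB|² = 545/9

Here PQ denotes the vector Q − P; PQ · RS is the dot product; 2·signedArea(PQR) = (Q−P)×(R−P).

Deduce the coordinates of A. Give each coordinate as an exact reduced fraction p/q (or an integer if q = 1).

1. A_x = 8/3  [2·signedArea(AEC) = -23/3 ∩ 2·signedArea(ADE) = -46/3]
2. A_y = 11/6  [2·signedArea(AEC) = -23/3 ∩ 2·signedArea(ADE) = -46/3]
   → A = (8/3, 11/6)

A = (8/3, 11/6)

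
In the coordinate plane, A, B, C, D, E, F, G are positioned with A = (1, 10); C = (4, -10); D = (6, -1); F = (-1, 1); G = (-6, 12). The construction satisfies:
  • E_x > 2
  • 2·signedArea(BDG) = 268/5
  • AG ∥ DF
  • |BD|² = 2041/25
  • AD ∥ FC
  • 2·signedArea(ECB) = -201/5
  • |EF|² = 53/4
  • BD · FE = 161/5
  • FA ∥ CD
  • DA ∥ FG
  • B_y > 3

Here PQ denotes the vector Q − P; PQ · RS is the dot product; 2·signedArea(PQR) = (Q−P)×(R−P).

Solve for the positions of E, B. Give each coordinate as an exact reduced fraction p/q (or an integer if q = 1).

1. B_x = -2  [line -13·x + -12·y + 62/5 = 0 ∩ |BD|² = 2041/25]
2. B_y = 16/5  [line -13·x + -12·y + 62/5 = 0 ∩ |BD|² = 2041/25]
   → B = (-2, 16/5)
3. E_x = 5/2  [2·signedArea(ECB) = -201/5 ∩ BD · FE = 161/5]
4. E_y = 0  [2·signedArea(ECB) = -201/5 ∩ BD · FE = 161/5]
   → E = (5/2, 0)

B = (-2, 16/5)
E = (5/2, 0)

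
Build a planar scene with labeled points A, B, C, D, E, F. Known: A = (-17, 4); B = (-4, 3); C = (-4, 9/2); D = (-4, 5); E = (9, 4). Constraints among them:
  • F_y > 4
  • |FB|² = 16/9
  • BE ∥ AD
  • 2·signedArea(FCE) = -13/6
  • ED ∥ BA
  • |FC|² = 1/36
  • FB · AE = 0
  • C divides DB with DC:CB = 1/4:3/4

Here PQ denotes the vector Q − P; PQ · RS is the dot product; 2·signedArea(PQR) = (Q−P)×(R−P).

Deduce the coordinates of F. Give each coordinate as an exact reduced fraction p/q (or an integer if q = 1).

1. F_x = -4  [FB · AE = 0 ∩ 2·signedArea(FCE) = -13/6]
2. F_y = 13/3  [FB · AE = 0 ∩ 2·signedArea(FCE) = -13/6]
   → F = (-4, 13/3)

F = (-4, 13/3)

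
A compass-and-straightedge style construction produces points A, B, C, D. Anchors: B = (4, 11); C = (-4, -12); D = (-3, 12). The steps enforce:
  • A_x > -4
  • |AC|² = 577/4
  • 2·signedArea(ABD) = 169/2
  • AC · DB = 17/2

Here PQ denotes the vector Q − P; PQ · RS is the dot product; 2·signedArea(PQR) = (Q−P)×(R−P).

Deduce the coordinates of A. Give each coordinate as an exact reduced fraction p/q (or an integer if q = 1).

1. A_x = -7/2  [AC · DB = 17/2 ∩ 2·signedArea(ABD) = 169/2]
2. A_y = 0  [AC · DB = 17/2 ∩ 2·signedArea(ABD) = 169/2]
   → A = (-7/2, 0)

A = (-7/2, 0)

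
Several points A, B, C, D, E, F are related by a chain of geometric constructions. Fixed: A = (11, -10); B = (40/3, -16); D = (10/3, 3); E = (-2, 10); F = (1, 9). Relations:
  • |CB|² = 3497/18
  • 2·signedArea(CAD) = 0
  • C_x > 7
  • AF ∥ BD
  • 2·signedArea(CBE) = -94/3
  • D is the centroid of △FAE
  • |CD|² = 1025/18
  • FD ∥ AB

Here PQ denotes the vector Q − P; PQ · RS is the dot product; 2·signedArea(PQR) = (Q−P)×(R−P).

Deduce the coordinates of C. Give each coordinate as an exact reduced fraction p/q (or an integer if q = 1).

1. C_x = 43/6  [line -13·x + -23/3·y + 199/3 = 0 ∩ |CD|² = 1025/18]
2. C_y = -7/2  [line -13·x + -23/3·y + 199/3 = 0 ∩ |CD|² = 1025/18]
   → C = (43/6, -7/2)

C = (43/6, -7/2)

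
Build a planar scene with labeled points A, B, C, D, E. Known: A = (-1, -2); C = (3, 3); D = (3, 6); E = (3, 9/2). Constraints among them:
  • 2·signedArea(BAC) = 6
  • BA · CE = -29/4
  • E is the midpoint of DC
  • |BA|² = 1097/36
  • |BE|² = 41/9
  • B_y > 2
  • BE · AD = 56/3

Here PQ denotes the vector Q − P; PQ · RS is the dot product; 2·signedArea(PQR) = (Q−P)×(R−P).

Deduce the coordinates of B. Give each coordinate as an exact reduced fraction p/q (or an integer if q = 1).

1. B_x = 5/3  [BE · AD = 56/3 ∩ BA · CE = -29/4]
2. B_y = 17/6  [BE · AD = 56/3 ∩ BA · CE = -29/4]
   → B = (5/3, 17/6)

B = (5/3, 17/6)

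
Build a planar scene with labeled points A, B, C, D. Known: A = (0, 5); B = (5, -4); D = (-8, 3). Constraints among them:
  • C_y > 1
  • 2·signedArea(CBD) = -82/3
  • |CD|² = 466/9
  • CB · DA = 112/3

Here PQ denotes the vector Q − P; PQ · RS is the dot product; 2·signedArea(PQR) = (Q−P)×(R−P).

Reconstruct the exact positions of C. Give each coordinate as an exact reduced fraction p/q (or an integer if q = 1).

C = (-1, 4/3)

1. C_x = -1  [2·signedArea(CBD) = -82/3 ∩ CB · DA = 112/3]
2. C_y = 4/3  [2·signedArea(CBD) = -82/3 ∩ CB · DA = 112/3]
   → C = (-1, 4/3)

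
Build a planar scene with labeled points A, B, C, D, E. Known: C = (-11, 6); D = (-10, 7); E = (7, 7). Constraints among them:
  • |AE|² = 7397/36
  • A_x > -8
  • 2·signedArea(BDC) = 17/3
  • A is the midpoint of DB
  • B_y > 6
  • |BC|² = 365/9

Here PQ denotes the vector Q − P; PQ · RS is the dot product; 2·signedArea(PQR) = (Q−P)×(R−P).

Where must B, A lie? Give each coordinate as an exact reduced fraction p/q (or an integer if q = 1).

A = (-22/3, 41/6)
B = (-14/3, 20/3)

1. B_x = -14/3  [line 1·x + -1·y + 34/3 = 0 ∩ |BC|² = 365/9]
2. B_y = 20/3  [line 1·x + -1·y + 34/3 = 0 ∩ |BC|² = 365/9]
   → B = (-14/3, 20/3)
3. A_x = -22/3  [A is the midpoint of DB]
4. A_y = 41/6  [A is the midpoint of DB]
   → A = (-22/3, 41/6)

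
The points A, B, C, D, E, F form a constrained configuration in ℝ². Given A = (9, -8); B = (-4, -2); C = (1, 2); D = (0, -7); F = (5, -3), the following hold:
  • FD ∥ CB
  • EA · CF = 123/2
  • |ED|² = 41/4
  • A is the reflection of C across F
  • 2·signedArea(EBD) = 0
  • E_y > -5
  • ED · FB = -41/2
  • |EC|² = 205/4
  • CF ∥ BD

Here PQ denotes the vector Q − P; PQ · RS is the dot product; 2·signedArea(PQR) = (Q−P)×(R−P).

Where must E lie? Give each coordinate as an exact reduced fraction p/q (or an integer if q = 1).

1. E_x = -2  [2·signedArea(EBD) = 0 ∩ ED · FB = -41/2]
2. E_y = -9/2  [2·signedArea(EBD) = 0 ∩ ED · FB = -41/2]
   → E = (-2, -9/2)

E = (-2, -9/2)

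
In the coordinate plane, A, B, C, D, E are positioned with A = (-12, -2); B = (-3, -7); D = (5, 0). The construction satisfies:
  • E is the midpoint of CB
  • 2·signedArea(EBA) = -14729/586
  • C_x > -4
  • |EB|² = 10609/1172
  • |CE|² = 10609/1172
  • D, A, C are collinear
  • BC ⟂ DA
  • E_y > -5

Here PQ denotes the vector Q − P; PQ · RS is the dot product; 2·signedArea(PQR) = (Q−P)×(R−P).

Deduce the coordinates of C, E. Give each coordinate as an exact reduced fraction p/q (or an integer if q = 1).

C = (-1085/293, -300/293)
E = (-982/293, -2351/586)

1. C_x = -1085/293  [D, A, C are collinear ∩ BC ⟂ DA]
2. C_y = -300/293  [D, A, C are collinear ∩ BC ⟂ DA]
   → C = (-1085/293, -300/293)
3. E_x = -982/293  [E is the midpoint of CB]
4. E_y = -2351/586  [E is the midpoint of CB]
   → E = (-982/293, -2351/586)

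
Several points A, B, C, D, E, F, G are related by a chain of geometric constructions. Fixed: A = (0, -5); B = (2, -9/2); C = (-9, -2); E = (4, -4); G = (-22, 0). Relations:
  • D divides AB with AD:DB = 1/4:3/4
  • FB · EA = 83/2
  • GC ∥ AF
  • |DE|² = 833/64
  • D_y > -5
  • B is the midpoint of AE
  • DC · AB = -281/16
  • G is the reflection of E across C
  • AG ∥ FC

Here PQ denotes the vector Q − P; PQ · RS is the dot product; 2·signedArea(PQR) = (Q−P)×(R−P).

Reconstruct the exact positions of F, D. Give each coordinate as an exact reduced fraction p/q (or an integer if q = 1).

D = (1/2, -39/8)
F = (13, -7)

1. F_x = 13  [AG ∥ FC ∩ GC ∥ AF]
2. F_y = -7  [AG ∥ FC ∩ GC ∥ AF]
   → F = (13, -7)
3. D_x = 1/2  [D divides AB with AD:DB = 1/4:3/4]
4. D_y = -39/8  [D divides AB with AD:DB = 1/4:3/4]
   → D = (1/2, -39/8)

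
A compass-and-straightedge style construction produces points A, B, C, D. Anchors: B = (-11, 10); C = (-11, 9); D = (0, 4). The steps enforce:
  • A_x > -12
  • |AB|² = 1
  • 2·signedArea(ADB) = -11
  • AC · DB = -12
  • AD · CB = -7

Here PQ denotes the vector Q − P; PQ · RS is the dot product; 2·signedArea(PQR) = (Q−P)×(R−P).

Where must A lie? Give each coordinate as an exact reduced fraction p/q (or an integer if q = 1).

A = (-11, 11)

1. A_x = -11  [2·signedArea(ADB) = -11 ∩ AC · DB = -12]
2. A_y = 11  [2·signedArea(ADB) = -11 ∩ AC · DB = -12]
   → A = (-11, 11)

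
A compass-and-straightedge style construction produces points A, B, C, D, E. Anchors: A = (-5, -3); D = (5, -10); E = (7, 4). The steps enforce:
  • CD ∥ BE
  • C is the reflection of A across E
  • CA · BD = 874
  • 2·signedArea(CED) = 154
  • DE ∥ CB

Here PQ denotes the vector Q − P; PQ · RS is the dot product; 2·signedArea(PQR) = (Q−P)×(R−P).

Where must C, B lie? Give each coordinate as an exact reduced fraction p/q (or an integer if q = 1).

B = (21, 25)
C = (19, 11)

1. C_x = 19  [C is the reflection of A across E]
2. C_y = 11  [C is the reflection of A across E]
   → C = (19, 11)
3. B_x = 21  [CD ∥ BE ∩ DE ∥ CB]
4. B_y = 25  [CD ∥ BE ∩ DE ∥ CB]
   → B = (21, 25)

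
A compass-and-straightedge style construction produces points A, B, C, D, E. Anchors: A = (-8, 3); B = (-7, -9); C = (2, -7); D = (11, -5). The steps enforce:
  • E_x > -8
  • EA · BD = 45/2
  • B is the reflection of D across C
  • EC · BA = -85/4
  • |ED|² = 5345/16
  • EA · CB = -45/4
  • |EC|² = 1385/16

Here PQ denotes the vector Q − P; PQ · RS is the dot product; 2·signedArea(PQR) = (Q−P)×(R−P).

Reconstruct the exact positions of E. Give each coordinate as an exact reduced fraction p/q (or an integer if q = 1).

E = (-29/4, -6)

1. E_x = -29/4  [EC · BA = -85/4 ∩ EA · BD = 45/2]
2. E_y = -6  [EC · BA = -85/4 ∩ EA · BD = 45/2]
   → E = (-29/4, -6)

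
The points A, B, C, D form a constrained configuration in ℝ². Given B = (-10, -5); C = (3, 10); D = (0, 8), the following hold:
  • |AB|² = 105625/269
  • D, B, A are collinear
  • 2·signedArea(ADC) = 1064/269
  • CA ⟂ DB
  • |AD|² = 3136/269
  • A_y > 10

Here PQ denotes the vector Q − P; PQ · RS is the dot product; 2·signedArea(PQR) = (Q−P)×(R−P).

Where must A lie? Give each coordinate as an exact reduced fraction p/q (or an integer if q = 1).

1. A_x = 560/269  [D, B, A are collinear ∩ CA ⟂ DB]
2. A_y = 2880/269  [D, B, A are collinear ∩ CA ⟂ DB]
   → A = (560/269, 2880/269)

A = (560/269, 2880/269)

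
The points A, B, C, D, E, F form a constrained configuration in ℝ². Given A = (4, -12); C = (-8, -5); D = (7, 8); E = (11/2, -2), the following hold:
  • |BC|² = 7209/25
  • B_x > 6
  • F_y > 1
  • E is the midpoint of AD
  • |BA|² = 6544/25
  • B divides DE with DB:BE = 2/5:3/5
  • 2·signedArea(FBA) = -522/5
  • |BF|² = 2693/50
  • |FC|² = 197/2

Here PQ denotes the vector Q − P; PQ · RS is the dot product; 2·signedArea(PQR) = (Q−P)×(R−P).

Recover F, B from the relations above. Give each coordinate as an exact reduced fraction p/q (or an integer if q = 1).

1. B_x = 32/5  [B divides DE with DB:BE = 2/5:3/5]
2. B_y = 4  [B divides DE with DB:BE = 2/5:3/5]
   → B = (32/5, 4)
3. F_x = -1/2  [line 16·x + -12/5·y + 58/5 = 0 ∩ |FC|² = 197/2]
4. F_y = 3/2  [line 16·x + -12/5·y + 58/5 = 0 ∩ |FC|² = 197/2]
   → F = (-1/2, 3/2)

B = (32/5, 4)
F = (-1/2, 3/2)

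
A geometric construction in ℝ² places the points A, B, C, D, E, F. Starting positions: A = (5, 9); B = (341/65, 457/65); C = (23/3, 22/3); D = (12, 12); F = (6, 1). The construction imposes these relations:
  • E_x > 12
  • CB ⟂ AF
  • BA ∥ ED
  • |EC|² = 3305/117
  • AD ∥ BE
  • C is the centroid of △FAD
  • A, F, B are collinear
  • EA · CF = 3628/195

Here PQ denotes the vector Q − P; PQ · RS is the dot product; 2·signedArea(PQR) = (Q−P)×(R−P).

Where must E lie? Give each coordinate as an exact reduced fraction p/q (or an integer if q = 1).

E = (796/65, 652/65)

1. E_x = 796/65  [BA ∥ ED ∩ AD ∥ BE]
2. E_y = 652/65  [BA ∥ ED ∩ AD ∥ BE]
   → E = (796/65, 652/65)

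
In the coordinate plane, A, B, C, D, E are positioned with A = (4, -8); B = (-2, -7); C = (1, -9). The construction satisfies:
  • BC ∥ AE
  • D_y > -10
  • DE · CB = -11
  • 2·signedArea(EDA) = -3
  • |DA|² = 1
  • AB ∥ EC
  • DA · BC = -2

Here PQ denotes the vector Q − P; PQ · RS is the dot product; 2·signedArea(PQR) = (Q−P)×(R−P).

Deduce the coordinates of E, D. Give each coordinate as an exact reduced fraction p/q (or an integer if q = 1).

D = (4, -9)
E = (7, -10)

1. E_x = 7  [AB ∥ EC ∩ BC ∥ AE]
2. E_y = -10  [AB ∥ EC ∩ BC ∥ AE]
   → E = (7, -10)
3. D_x = 4  [DA · BC = -2 ∩ 2·signedArea(EDA) = -3]
4. D_y = -9  [DA · BC = -2 ∩ 2·signedArea(EDA) = -3]
   → D = (4, -9)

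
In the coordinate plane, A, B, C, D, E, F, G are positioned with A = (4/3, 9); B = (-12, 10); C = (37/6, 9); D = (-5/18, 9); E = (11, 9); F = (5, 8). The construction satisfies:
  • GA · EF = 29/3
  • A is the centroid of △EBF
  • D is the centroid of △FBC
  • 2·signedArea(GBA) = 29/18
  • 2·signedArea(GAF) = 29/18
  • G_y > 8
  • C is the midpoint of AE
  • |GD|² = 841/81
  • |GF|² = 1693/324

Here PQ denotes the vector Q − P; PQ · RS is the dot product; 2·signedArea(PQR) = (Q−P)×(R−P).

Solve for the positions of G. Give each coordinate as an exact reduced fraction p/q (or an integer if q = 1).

G = (53/18, 9)

1. G_x = 53/18  [2·signedArea(GAF) = 29/18 ∩ 2·signedArea(GBA) = 29/18]
2. G_y = 9  [2·signedArea(GAF) = 29/18 ∩ 2·signedArea(GBA) = 29/18]
   → G = (53/18, 9)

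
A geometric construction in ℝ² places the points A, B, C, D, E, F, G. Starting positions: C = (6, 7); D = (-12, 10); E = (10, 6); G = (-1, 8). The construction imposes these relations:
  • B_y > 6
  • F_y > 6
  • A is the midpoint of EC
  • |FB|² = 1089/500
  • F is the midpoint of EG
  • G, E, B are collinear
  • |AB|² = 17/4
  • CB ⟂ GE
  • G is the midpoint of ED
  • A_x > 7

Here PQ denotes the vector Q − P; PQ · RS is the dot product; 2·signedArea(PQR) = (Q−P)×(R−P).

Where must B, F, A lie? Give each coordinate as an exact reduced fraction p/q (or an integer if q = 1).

A = (8, 13/2)
B = (744/125, 842/125)
F = (9/2, 7)

1. B_x = 744/125  [G, E, B are collinear ∩ CB ⟂ GE]
2. B_y = 842/125  [G, E, B are collinear ∩ CB ⟂ GE]
   → B = (744/125, 842/125)
3. F_x = 9/2  [F is the midpoint of EG]
4. F_y = 7  [F is the midpoint of EG]
   → F = (9/2, 7)
5. A_x = 8  [A is the midpoint of EC]
6. A_y = 13/2  [A is the midpoint of EC]
   → A = (8, 13/2)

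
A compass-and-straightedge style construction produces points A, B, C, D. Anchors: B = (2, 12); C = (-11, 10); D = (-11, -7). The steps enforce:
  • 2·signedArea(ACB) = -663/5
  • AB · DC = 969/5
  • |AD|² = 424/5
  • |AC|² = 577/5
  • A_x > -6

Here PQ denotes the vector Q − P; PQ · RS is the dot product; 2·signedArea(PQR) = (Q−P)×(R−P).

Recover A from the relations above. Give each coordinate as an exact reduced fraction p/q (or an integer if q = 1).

A = (-29/5, 3/5)

1. A_x = -29/5  [2·signedArea(ACB) = -663/5 ∩ AB · DC = 969/5]
2. A_y = 3/5  [2·signedArea(ACB) = -663/5 ∩ AB · DC = 969/5]
   → A = (-29/5, 3/5)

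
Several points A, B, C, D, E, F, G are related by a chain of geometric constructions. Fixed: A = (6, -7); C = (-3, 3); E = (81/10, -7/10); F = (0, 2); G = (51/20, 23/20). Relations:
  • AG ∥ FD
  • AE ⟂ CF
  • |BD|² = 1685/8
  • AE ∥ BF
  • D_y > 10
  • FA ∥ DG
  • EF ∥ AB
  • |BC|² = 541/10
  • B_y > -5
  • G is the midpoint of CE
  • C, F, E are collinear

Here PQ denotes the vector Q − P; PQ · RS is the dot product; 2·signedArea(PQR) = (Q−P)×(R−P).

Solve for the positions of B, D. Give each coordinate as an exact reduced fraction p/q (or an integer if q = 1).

1. B_x = -21/10  [AE ∥ BF ∩ EF ∥ AB]
2. B_y = -43/10  [AE ∥ BF ∩ EF ∥ AB]
   → B = (-21/10, -43/10)
3. D_x = -69/20  [FA ∥ DG ∩ AG ∥ FD]
4. D_y = 203/20  [FA ∥ DG ∩ AG ∥ FD]
   → D = (-69/20, 203/20)

B = (-21/10, -43/10)
D = (-69/20, 203/20)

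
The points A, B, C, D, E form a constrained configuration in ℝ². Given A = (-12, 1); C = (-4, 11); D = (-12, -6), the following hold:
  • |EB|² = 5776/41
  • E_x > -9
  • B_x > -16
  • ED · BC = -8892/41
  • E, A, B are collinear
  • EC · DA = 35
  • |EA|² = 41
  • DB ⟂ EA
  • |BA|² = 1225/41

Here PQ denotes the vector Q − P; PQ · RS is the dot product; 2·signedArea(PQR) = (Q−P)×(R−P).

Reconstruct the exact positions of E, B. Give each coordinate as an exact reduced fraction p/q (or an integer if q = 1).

1. E_y = 6  [EC · DA = 35]
2. E_x = -8  [|EA|² = 41]
   → E = (-8, 6)
3. B_x = -632/41  [ED · BC = -8892/41 ∩ E, A, B are collinear]
4. B_y = -134/41  [ED · BC = -8892/41 ∩ E, A, B are collinear]
   → B = (-632/41, -134/41)

B = (-632/41, -134/41)
E = (-8, 6)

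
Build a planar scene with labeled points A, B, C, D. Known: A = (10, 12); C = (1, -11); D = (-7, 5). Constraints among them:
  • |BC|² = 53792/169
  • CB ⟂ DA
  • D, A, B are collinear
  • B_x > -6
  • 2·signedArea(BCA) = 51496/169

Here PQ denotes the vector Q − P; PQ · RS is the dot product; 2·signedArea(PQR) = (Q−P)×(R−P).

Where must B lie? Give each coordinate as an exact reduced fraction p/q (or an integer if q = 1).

B = (-979/169, 929/169)

1. B_x = -979/169  [D, A, B are collinear ∩ CB ⟂ DA]
2. B_y = 929/169  [D, A, B are collinear ∩ CB ⟂ DA]
   → B = (-979/169, 929/169)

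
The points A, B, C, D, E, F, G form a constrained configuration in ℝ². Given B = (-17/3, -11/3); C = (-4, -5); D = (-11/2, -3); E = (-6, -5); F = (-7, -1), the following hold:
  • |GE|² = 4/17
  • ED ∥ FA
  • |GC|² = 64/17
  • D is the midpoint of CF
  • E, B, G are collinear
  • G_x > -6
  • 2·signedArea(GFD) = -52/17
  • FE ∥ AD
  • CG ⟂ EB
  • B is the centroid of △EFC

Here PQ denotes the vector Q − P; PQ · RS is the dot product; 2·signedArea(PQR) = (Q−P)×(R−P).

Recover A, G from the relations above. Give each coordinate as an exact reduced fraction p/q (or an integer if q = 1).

A = (-13/2, 1)
G = (-100/17, -77/17)

1. A_x = -13/2  [FE ∥ AD ∩ ED ∥ FA]
2. A_y = 1  [FE ∥ AD ∩ ED ∥ FA]
   → A = (-13/2, 1)
3. G_x = -100/17  [E, B, G are collinear ∩ CG ⟂ EB]
4. G_y = -77/17  [E, B, G are collinear ∩ CG ⟂ EB]
   → G = (-100/17, -77/17)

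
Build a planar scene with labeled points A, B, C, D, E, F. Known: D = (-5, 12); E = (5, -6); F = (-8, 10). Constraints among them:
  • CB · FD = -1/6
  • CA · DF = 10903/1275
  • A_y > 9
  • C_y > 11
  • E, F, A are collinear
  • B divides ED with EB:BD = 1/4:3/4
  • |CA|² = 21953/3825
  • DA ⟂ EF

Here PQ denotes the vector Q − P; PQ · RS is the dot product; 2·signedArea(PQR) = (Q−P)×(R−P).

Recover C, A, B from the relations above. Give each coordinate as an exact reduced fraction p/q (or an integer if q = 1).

1. A_x = -3309/425  [E, F, A are collinear ∩ DA ⟂ EF]
2. A_y = 4138/425  [E, F, A are collinear ∩ DA ⟂ EF]
   → A = (-3309/425, 4138/425)
3. B_x = 5/2  [B divides ED with EB:BD = 1/4:3/4]
4. B_y = -3/2  [B divides ED with EB:BD = 1/4:3/4]
   → B = (5/2, -3/2)
5. C_x = -6  [line -3·x + -2·y + 14/3 = 0 ∩ |CA|² = 21953/3825]
6. C_y = 34/3  [line -3·x + -2·y + 14/3 = 0 ∩ |CA|² = 21953/3825]
   → C = (-6, 34/3)

A = (-3309/425, 4138/425)
B = (5/2, -3/2)
C = (-6, 34/3)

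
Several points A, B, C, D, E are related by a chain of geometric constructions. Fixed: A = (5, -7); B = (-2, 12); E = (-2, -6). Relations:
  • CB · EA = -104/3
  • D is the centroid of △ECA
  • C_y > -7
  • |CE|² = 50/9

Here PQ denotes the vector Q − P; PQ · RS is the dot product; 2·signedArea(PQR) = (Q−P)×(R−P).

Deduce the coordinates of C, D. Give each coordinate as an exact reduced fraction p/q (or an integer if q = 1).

1. C_x = 1/3  [line -7·x + 1·y + 26/3 = 0 ∩ |CE|² = 50/9]
2. C_y = -19/3  [line -7·x + 1·y + 26/3 = 0 ∩ |CE|² = 50/9]
   → C = (1/3, -19/3)
3. D_x = 10/9  [D is the centroid of △ECA]
4. D_y = -58/9  [D is the centroid of △ECA]
   → D = (10/9, -58/9)

C = (1/3, -19/3)
D = (10/9, -58/9)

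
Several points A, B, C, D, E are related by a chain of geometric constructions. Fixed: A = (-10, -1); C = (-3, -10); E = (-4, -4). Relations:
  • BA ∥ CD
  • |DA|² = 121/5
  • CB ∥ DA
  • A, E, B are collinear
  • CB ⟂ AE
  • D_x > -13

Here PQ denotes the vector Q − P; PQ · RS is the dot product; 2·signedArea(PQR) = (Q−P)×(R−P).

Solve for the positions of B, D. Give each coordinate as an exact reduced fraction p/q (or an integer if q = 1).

1. B_x = -4/5  [A, E, B are collinear ∩ CB ⟂ AE]
2. B_y = -28/5  [A, E, B are collinear ∩ CB ⟂ AE]
   → B = (-4/5, -28/5)
3. D_x = -61/5  [CB ∥ DA ∩ BA ∥ CD]
4. D_y = -27/5  [CB ∥ DA ∩ BA ∥ CD]
   → D = (-61/5, -27/5)

B = (-4/5, -28/5)
D = (-61/5, -27/5)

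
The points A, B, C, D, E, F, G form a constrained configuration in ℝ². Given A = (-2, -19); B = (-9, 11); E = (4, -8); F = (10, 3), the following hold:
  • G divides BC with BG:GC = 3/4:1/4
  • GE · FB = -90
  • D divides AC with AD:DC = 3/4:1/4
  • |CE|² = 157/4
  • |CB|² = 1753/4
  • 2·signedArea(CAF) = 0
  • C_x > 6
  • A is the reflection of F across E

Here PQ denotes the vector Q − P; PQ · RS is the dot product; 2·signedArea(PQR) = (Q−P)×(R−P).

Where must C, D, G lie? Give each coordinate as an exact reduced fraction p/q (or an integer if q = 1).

1. C_x = 7  [line -22·x + 12·y + 184 = 0 ∩ |CE|² = 157/4]
2. C_y = -5/2  [line -22·x + 12·y + 184 = 0 ∩ |CE|² = 157/4]
   → C = (7, -5/2)
3. D_x = 19/4  [D divides AC with AD:DC = 3/4:1/4]
4. D_y = -53/8  [D divides AC with AD:DC = 3/4:1/4]
   → D = (19/4, -53/8)
5. G_x = 3  [G divides BC with BG:GC = 3/4:1/4]
6. G_y = 7/8  [G divides BC with BG:GC = 3/4:1/4]
   → G = (3, 7/8)

C = (7, -5/2)
D = (19/4, -53/8)
G = (3, 7/8)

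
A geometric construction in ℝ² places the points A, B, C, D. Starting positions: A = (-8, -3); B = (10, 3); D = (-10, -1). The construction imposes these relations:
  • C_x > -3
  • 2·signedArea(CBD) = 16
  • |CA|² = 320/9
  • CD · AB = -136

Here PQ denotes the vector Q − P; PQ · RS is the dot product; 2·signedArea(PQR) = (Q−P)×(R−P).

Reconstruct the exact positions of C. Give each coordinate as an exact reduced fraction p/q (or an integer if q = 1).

1. C_x = -8/3  [2·signedArea(CBD) = 16 ∩ CD · AB = -136]
2. C_y = -1/3  [2·signedArea(CBD) = 16 ∩ CD · AB = -136]
   → C = (-8/3, -1/3)

C = (-8/3, -1/3)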